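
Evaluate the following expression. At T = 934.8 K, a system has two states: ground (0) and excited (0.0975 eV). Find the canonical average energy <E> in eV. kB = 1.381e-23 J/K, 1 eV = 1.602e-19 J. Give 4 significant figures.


Step 1: beta*E = 0.0975*1.602e-19/(1.381e-23*934.8) = 1.21
Step 2: exp(-beta*E) = 0.2982
Step 3: <E> = 0.0975*0.2982/(1+0.2982) = 0.0224 eV

0.0224


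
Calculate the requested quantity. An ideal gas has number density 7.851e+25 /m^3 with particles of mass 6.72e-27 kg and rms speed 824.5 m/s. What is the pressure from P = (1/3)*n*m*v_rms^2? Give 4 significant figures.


Step 1: v_rms^2 = 824.5^2 = 6.798e+05
Step 2: n*m = 7.851e+25*6.72e-27 = 0.5276
Step 3: P = (1/3)*0.5276*6.798e+05 = 1.196e+05 Pa

1.196e+05


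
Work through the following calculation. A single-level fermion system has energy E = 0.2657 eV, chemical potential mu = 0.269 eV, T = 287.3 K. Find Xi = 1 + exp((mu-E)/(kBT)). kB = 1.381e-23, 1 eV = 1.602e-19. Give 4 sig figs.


Step 1: (mu - E) = 0.269 - 0.2657 = 0.0033 eV
Step 2: x = (mu-E)*eV/(kB*T) = 0.0033*1.602e-19/(1.381e-23*287.3) = 0.1332
Step 3: exp(x) = 1.143
Step 4: Xi = 1 + 1.143 = 2.143

2.143


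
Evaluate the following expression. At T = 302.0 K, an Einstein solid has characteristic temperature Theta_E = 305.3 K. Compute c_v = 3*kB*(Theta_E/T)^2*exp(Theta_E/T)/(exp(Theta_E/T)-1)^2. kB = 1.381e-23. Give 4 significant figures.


Step 1: x = Theta_E/T = 305.3/302.0 = 1.011
Step 2: x^2 = 1.022
Step 3: exp(x) = 2.748
Step 4: c_v = 3*1.381e-23*1.022*2.748/(2.748-1)^2 = 3.807e-23

3.807e-23


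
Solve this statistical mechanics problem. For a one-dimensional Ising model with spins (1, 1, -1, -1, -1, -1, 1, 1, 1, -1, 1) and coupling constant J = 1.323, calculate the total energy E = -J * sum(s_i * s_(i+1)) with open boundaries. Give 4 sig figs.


Step 1: Nearest-neighbor products: 1, -1, 1, 1, 1, -1, 1, 1, -1, -1
Step 2: Sum of products = 2
Step 3: E = -1.323 * 2 = -2.646

-2.646


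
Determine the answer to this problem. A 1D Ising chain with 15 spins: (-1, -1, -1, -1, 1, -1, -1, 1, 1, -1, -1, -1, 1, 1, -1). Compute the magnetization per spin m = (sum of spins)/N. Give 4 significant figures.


Step 1: Count up spins (+1): 5, down spins (-1): 10
Step 2: Total magnetization M = 5 - 10 = -5
Step 3: m = M/N = -5/15 = -0.3333

-0.3333


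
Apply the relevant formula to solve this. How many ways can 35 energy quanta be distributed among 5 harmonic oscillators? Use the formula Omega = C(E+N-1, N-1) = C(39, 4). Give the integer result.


Step 1: Use binomial coefficient C(39, 4)
Step 2: Numerator = 39! / 35!
Step 3: Denominator = 4!
Step 4: Omega = 82251

82251


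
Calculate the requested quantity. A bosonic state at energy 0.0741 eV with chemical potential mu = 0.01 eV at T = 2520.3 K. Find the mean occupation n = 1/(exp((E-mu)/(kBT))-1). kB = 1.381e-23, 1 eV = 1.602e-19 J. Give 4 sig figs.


Step 1: (E - mu) = 0.0641 eV
Step 2: x = (E-mu)*eV/(kB*T) = 0.0641*1.602e-19/(1.381e-23*2520.3) = 0.295
Step 3: exp(x) = 1.343
Step 4: n = 1/(exp(x)-1) = 2.914

2.914


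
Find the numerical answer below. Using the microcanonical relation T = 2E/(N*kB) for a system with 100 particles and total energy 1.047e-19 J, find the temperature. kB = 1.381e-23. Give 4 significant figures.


Step 1: Numerator = 2*E = 2*1.047e-19 = 2.094e-19 J
Step 2: Denominator = N*kB = 100*1.381e-23 = 1.381e-21
Step 3: T = 2.094e-19 / 1.381e-21 = 151.6 K

151.6


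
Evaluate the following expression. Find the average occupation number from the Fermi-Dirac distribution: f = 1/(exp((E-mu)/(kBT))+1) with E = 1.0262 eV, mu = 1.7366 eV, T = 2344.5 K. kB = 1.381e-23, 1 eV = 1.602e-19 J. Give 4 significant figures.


Step 1: (E - mu) = 1.0262 - 1.7366 = -0.7104 eV
Step 2: Convert: (E-mu)*eV = -1.138e-19 J
Step 3: x = (E-mu)*eV/(kB*T) = -3.515
Step 4: f = 1/(exp(-3.515)+1) = 0.9711

0.9711


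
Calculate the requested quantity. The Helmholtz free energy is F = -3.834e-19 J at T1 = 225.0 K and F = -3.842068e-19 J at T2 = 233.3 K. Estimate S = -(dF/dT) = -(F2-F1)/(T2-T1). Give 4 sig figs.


Step 1: dF = F2 - F1 = -3.842068e-19 - (-3.834e-19) = -8.068e-22 J
Step 2: dT = T2 - T1 = 233.3 - 225.0 = 8.3 K
Step 3: S = -dF/dT = -(-8.068e-22)/8.3 = 9.72e-23 J/K

9.72e-23


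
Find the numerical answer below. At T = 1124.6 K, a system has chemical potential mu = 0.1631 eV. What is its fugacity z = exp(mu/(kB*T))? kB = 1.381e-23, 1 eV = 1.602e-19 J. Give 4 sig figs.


Step 1: Convert mu to Joules: 0.1631*1.602e-19 = 2.613e-20 J
Step 2: kB*T = 1.381e-23*1124.6 = 1.553e-20 J
Step 3: mu/(kB*T) = 1.682
Step 4: z = exp(1.682) = 5.378

5.378


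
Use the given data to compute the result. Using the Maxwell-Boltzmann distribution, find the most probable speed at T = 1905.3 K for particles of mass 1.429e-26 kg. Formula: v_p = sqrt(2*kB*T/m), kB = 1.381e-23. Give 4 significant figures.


Step 1: Numerator = 2*kB*T = 2*1.381e-23*1905.3 = 5.262e-20
Step 2: Ratio = 5.262e-20 / 1.429e-26 = 3.683e+06
Step 3: v_p = sqrt(3.683e+06) = 1919 m/s

1919


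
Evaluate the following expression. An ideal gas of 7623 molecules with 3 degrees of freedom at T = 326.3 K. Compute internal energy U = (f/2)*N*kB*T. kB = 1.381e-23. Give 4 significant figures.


Step 1: f/2 = 3/2 = 1.5
Step 2: N*kB*T = 7623*1.381e-23*326.3 = 3.435e-17
Step 3: U = 1.5 * 3.435e-17 = 5.153e-17 J

5.153e-17


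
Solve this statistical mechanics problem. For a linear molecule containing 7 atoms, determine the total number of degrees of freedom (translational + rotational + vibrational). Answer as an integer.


Step 1: Translational DOF = 3
Step 2: Rotational DOF (linear) = 2
Step 3: Vibrational DOF = 3*7 - 5 = 16
Step 4: Total = 3 + 2 + 16 = 21

21


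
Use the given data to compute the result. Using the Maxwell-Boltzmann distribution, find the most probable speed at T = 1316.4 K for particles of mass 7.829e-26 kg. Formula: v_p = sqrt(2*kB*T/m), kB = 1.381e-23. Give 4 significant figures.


Step 1: Numerator = 2*kB*T = 2*1.381e-23*1316.4 = 3.636e-20
Step 2: Ratio = 3.636e-20 / 7.829e-26 = 4.644e+05
Step 3: v_p = sqrt(4.644e+05) = 681.5 m/s

681.5


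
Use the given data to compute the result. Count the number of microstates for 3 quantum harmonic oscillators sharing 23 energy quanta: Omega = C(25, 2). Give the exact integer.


Step 1: Use binomial coefficient C(25, 2)
Step 2: Numerator = 25! / 23!
Step 3: Denominator = 2!
Step 4: Omega = 300

300


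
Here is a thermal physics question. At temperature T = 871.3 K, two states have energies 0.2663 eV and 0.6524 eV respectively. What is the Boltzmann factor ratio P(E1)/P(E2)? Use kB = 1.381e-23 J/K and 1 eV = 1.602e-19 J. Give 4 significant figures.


Step 1: Compute energy difference dE = E1 - E2 = 0.2663 - 0.6524 = -0.3861 eV
Step 2: Convert to Joules: dE_J = -0.3861 * 1.602e-19 = -6.185e-20 J
Step 3: Compute exponent = -dE_J / (kB * T) = -(-6.185e-20) / (1.381e-23 * 871.3) = 5.14
Step 4: P(E1)/P(E2) = exp(5.14) = 170.8

170.8


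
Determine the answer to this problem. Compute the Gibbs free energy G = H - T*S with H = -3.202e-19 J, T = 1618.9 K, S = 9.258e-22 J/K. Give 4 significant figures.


Step 1: T*S = 1618.9 * 9.258e-22 = 1.499e-18 J
Step 2: G = H - T*S = -3.202e-19 - 1.499e-18
Step 3: G = -1.819e-18 J

-1.819e-18


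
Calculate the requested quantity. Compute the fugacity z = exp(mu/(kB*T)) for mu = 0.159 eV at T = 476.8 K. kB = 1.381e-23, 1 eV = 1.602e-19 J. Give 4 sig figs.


Step 1: Convert mu to Joules: 0.159*1.602e-19 = 2.547e-20 J
Step 2: kB*T = 1.381e-23*476.8 = 6.585e-21 J
Step 3: mu/(kB*T) = 3.868
Step 4: z = exp(3.868) = 47.87

47.87


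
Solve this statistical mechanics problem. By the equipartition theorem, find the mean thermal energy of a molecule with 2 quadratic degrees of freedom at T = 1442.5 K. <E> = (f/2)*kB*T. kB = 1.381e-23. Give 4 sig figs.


Step 1: f/2 = 2/2 = 1
Step 2: kB*T = 1.381e-23 * 1442.5 = 1.992e-20
Step 3: <E> = 1 * 1.992e-20 = 1.992e-20 J

1.992e-20


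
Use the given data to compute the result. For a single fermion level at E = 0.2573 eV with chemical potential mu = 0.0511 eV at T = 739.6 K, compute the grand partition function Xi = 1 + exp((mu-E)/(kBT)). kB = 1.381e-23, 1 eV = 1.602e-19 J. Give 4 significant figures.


Step 1: (mu - E) = 0.0511 - 0.2573 = -0.2062 eV
Step 2: x = (mu-E)*eV/(kB*T) = -0.2062*1.602e-19/(1.381e-23*739.6) = -3.234
Step 3: exp(x) = 0.03939
Step 4: Xi = 1 + 0.03939 = 1.039

1.039


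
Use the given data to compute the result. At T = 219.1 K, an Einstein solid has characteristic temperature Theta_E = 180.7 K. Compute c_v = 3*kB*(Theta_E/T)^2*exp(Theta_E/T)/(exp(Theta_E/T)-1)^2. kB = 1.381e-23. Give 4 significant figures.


Step 1: x = Theta_E/T = 180.7/219.1 = 0.8247
Step 2: x^2 = 0.6802
Step 3: exp(x) = 2.281
Step 4: c_v = 3*1.381e-23*0.6802*2.281/(2.281-1)^2 = 3.916e-23

3.916e-23


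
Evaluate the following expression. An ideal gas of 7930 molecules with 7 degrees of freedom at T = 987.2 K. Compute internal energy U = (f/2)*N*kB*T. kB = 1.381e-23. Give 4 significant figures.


Step 1: f/2 = 7/2 = 3.5
Step 2: N*kB*T = 7930*1.381e-23*987.2 = 1.081e-16
Step 3: U = 3.5 * 1.081e-16 = 3.784e-16 J

3.784e-16


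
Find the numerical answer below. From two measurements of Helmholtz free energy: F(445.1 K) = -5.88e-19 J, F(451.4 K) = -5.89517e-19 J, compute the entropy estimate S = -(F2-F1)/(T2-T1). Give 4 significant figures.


Step 1: dF = F2 - F1 = -5.89517e-19 - (-5.88e-19) = -1.517e-21 J
Step 2: dT = T2 - T1 = 451.4 - 445.1 = 6.3 K
Step 3: S = -dF/dT = -(-1.517e-21)/6.3 = 2.408e-22 J/K

2.408e-22


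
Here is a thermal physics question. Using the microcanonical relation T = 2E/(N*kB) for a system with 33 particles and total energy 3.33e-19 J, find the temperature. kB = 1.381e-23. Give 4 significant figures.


Step 1: Numerator = 2*E = 2*3.33e-19 = 6.66e-19 J
Step 2: Denominator = N*kB = 33*1.381e-23 = 4.557e-22
Step 3: T = 6.66e-19 / 4.557e-22 = 1461 K

1461


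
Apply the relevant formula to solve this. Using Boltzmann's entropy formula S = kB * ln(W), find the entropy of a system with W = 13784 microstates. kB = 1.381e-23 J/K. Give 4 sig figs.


Step 1: ln(W) = ln(13784) = 9.531
Step 2: S = kB * ln(W) = 1.381e-23 * 9.531
Step 3: S = 1.316e-22 J/K

1.316e-22


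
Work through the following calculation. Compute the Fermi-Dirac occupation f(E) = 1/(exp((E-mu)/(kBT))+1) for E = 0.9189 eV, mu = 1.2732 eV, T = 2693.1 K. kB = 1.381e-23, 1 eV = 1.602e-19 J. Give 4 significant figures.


Step 1: (E - mu) = 0.9189 - 1.2732 = -0.3543 eV
Step 2: Convert: (E-mu)*eV = -5.676e-20 J
Step 3: x = (E-mu)*eV/(kB*T) = -1.526
Step 4: f = 1/(exp(-1.526)+1) = 0.8214

0.8214


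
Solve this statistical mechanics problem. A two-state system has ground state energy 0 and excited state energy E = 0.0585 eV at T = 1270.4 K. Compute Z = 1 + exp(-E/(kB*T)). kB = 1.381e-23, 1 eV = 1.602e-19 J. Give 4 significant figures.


Step 1: Compute beta*E = E*eV/(kB*T) = 0.0585*1.602e-19/(1.381e-23*1270.4) = 0.5342
Step 2: exp(-beta*E) = exp(-0.5342) = 0.5862
Step 3: Z = 1 + 0.5862 = 1.586

1.586


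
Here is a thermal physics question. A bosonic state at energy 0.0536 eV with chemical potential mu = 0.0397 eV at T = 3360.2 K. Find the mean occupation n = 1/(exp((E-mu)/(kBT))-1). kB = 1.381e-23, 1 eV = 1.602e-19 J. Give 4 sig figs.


Step 1: (E - mu) = 0.0139 eV
Step 2: x = (E-mu)*eV/(kB*T) = 0.0139*1.602e-19/(1.381e-23*3360.2) = 0.04799
Step 3: exp(x) = 1.049
Step 4: n = 1/(exp(x)-1) = 20.34

20.34


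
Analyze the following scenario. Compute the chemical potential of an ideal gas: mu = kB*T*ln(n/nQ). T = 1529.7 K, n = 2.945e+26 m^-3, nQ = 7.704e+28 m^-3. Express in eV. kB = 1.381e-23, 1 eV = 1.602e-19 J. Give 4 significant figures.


Step 1: n/nQ = 2.945e+26/7.704e+28 = 0.003823
Step 2: ln(n/nQ) = -5.567
Step 3: mu = kB*T*ln(n/nQ) = 2.113e-20*-5.567 = -1.176e-19 J
Step 4: Convert to eV: -1.176e-19/1.602e-19 = -0.7341 eV

-0.7341


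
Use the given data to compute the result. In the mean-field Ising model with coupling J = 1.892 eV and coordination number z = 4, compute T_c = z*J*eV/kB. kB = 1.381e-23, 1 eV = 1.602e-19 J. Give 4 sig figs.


Step 1: z*J = 4*1.892 = 7.568 eV
Step 2: Convert to Joules: 7.568*1.602e-19 = 1.212e-18 J
Step 3: T_c = 1.212e-18 / 1.381e-23 = 8.779e+04 K

8.779e+04


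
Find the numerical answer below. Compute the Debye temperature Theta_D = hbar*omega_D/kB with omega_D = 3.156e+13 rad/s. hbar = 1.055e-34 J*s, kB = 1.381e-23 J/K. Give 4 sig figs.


Step 1: hbar*omega_D = 1.055e-34 * 3.156e+13 = 3.33e-21 J
Step 2: Theta_D = 3.33e-21 / 1.381e-23
Step 3: Theta_D = 241.1 K

241.1


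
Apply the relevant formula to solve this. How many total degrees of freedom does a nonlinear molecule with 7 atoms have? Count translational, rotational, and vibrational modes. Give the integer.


Step 1: Translational DOF = 3
Step 2: Rotational DOF (nonlinear) = 3
Step 3: Vibrational DOF = 3*7 - 6 = 15
Step 4: Total = 3 + 3 + 15 = 21

21


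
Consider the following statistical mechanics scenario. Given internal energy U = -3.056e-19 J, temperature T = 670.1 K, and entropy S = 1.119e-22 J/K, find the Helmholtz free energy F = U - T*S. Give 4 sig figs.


Step 1: T*S = 670.1 * 1.119e-22 = 7.498e-20 J
Step 2: F = U - T*S = -3.056e-19 - 7.498e-20
Step 3: F = -3.806e-19 J

-3.806e-19


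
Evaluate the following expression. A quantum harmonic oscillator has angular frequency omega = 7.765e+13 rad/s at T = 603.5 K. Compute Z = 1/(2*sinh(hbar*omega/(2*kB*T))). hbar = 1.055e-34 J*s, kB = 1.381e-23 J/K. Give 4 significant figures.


Step 1: Compute x = hbar*omega/(kB*T) = 1.055e-34*7.765e+13/(1.381e-23*603.5) = 0.9829
Step 2: x/2 = 0.4915
Step 3: sinh(x/2) = 0.5115
Step 4: Z = 1/(2*0.5115) = 0.9775

0.9775


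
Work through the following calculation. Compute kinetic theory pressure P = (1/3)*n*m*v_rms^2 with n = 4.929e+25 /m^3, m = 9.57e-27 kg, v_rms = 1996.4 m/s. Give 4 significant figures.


Step 1: v_rms^2 = 1996.4^2 = 3.986e+06
Step 2: n*m = 4.929e+25*9.57e-27 = 0.4717
Step 3: P = (1/3)*0.4717*3.986e+06 = 6.267e+05 Pa

6.267e+05


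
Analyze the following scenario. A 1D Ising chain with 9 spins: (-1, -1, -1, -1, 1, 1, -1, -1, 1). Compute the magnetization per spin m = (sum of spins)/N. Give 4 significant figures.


Step 1: Count up spins (+1): 3, down spins (-1): 6
Step 2: Total magnetization M = 3 - 6 = -3
Step 3: m = M/N = -3/9 = -0.3333

-0.3333


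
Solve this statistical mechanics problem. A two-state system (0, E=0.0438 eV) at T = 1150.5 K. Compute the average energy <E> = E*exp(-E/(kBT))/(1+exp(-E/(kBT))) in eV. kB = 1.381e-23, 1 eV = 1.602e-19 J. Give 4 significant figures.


Step 1: beta*E = 0.0438*1.602e-19/(1.381e-23*1150.5) = 0.4416
Step 2: exp(-beta*E) = 0.643
Step 3: <E> = 0.0438*0.643/(1+0.643) = 0.01714 eV

0.01714


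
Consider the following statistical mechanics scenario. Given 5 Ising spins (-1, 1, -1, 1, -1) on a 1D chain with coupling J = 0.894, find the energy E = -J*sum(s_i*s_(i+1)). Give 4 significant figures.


Step 1: Nearest-neighbor products: -1, -1, -1, -1
Step 2: Sum of products = -4
Step 3: E = -0.894 * -4 = 3.576

3.576


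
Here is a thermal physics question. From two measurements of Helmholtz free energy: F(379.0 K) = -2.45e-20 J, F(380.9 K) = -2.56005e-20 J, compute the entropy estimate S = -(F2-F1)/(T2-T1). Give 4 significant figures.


Step 1: dF = F2 - F1 = -2.56005e-20 - (-2.45e-20) = -1.1005e-21 J
Step 2: dT = T2 - T1 = 380.9 - 379.0 = 1.9 K
Step 3: S = -dF/dT = -(-1.1005e-21)/1.9 = 5.792e-22 J/K

5.792e-22


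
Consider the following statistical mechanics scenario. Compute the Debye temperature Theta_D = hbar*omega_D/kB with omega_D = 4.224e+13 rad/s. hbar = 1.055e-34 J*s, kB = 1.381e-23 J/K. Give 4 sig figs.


Step 1: hbar*omega_D = 1.055e-34 * 4.224e+13 = 4.456e-21 J
Step 2: Theta_D = 4.456e-21 / 1.381e-23
Step 3: Theta_D = 322.7 K

322.7


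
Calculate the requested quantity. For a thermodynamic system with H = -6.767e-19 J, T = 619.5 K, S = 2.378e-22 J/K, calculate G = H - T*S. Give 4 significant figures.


Step 1: T*S = 619.5 * 2.378e-22 = 1.473e-19 J
Step 2: G = H - T*S = -6.767e-19 - 1.473e-19
Step 3: G = -8.24e-19 J

-8.24e-19


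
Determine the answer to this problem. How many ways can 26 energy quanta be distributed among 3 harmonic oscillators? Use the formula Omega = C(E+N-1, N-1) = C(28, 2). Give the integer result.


Step 1: Use binomial coefficient C(28, 2)
Step 2: Numerator = 28! / 26!
Step 3: Denominator = 2!
Step 4: Omega = 378

378


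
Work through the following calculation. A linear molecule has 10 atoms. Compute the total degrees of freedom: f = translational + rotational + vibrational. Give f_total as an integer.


Step 1: Translational DOF = 3
Step 2: Rotational DOF (linear) = 2
Step 3: Vibrational DOF = 3*10 - 5 = 25
Step 4: Total = 3 + 2 + 25 = 30

30


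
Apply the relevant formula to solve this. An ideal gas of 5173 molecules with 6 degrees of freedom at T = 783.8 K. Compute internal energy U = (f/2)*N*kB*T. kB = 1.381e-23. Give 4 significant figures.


Step 1: f/2 = 6/2 = 3.0
Step 2: N*kB*T = 5173*1.381e-23*783.8 = 5.599e-17
Step 3: U = 3.0 * 5.599e-17 = 1.68e-16 J

1.68e-16


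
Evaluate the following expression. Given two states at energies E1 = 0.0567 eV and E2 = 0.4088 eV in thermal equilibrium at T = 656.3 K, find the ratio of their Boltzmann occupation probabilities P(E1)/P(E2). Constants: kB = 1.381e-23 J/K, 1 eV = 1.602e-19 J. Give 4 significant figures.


Step 1: Compute energy difference dE = E1 - E2 = 0.0567 - 0.4088 = -0.3521 eV
Step 2: Convert to Joules: dE_J = -0.3521 * 1.602e-19 = -5.641e-20 J
Step 3: Compute exponent = -dE_J / (kB * T) = -(-5.641e-20) / (1.381e-23 * 656.3) = 6.223
Step 4: P(E1)/P(E2) = exp(6.223) = 504.4

504.4


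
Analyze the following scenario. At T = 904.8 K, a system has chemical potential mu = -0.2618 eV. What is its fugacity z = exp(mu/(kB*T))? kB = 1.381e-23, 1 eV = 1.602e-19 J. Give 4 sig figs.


Step 1: Convert mu to Joules: -0.2618*1.602e-19 = -4.194e-20 J
Step 2: kB*T = 1.381e-23*904.8 = 1.25e-20 J
Step 3: mu/(kB*T) = -3.356
Step 4: z = exp(-3.356) = 0.03486

0.03486


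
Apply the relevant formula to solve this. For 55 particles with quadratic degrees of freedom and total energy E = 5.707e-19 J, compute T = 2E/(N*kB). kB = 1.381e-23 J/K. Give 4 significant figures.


Step 1: Numerator = 2*E = 2*5.707e-19 = 1.141e-18 J
Step 2: Denominator = N*kB = 55*1.381e-23 = 7.595e-22
Step 3: T = 1.141e-18 / 7.595e-22 = 1503 K

1503


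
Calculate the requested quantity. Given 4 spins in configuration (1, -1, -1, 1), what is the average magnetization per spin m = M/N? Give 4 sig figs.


Step 1: Count up spins (+1): 2, down spins (-1): 2
Step 2: Total magnetization M = 2 - 2 = 0
Step 3: m = M/N = 0/4 = 0

0


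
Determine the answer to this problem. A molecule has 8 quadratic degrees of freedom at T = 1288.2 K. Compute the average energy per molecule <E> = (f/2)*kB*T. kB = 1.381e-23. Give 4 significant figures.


Step 1: f/2 = 8/2 = 4
Step 2: kB*T = 1.381e-23 * 1288.2 = 1.779e-20
Step 3: <E> = 4 * 1.779e-20 = 7.116e-20 J

7.116e-20


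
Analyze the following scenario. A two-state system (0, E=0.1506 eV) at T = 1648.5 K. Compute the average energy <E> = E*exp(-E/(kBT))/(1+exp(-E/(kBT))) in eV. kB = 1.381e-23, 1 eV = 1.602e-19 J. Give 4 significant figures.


Step 1: beta*E = 0.1506*1.602e-19/(1.381e-23*1648.5) = 1.06
Step 2: exp(-beta*E) = 0.3465
Step 3: <E> = 0.1506*0.3465/(1+0.3465) = 0.03876 eV

0.03876


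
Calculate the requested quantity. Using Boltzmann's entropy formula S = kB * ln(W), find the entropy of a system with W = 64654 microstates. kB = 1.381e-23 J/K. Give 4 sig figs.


Step 1: ln(W) = ln(64654) = 11.08
Step 2: S = kB * ln(W) = 1.381e-23 * 11.08
Step 3: S = 1.53e-22 J/K

1.53e-22


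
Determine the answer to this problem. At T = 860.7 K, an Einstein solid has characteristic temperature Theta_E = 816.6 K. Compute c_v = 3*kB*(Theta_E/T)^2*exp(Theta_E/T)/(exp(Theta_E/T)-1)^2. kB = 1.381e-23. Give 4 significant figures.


Step 1: x = Theta_E/T = 816.6/860.7 = 0.9488
Step 2: x^2 = 0.9002
Step 3: exp(x) = 2.583
Step 4: c_v = 3*1.381e-23*0.9002*2.583/(2.583-1)^2 = 3.846e-23

3.846e-23


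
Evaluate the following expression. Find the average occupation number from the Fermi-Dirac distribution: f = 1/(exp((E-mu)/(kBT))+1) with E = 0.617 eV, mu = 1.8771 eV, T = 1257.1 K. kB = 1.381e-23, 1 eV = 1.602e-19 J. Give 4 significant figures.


Step 1: (E - mu) = 0.617 - 1.8771 = -1.26 eV
Step 2: Convert: (E-mu)*eV = -2.019e-19 J
Step 3: x = (E-mu)*eV/(kB*T) = -11.63
Step 4: f = 1/(exp(-11.63)+1) = 1

1


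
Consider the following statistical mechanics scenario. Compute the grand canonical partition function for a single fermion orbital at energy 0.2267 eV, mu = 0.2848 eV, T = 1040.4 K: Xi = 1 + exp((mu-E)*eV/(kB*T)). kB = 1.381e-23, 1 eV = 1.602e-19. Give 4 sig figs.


Step 1: (mu - E) = 0.2848 - 0.2267 = 0.0581 eV
Step 2: x = (mu-E)*eV/(kB*T) = 0.0581*1.602e-19/(1.381e-23*1040.4) = 0.6478
Step 3: exp(x) = 1.911
Step 4: Xi = 1 + 1.911 = 2.911

2.911


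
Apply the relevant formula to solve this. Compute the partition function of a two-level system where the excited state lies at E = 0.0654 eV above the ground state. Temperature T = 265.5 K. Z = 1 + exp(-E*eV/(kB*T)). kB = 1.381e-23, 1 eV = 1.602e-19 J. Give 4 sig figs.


Step 1: Compute beta*E = E*eV/(kB*T) = 0.0654*1.602e-19/(1.381e-23*265.5) = 2.857
Step 2: exp(-beta*E) = exp(-2.857) = 0.05741
Step 3: Z = 1 + 0.05741 = 1.057

1.057


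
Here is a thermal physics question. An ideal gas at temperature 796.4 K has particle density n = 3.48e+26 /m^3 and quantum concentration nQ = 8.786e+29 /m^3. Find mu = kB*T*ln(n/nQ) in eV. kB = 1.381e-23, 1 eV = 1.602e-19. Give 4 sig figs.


Step 1: n/nQ = 3.48e+26/8.786e+29 = 0.0003961
Step 2: ln(n/nQ) = -7.834
Step 3: mu = kB*T*ln(n/nQ) = 1.1e-20*-7.834 = -8.616e-20 J
Step 4: Convert to eV: -8.616e-20/1.602e-19 = -0.5378 eV

-0.5378


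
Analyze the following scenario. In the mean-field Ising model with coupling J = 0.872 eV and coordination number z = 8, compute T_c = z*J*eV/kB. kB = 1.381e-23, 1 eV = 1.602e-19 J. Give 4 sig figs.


Step 1: z*J = 8*0.872 = 6.976 eV
Step 2: Convert to Joules: 6.976*1.602e-19 = 1.118e-18 J
Step 3: T_c = 1.118e-18 / 1.381e-23 = 8.092e+04 K

8.092e+04


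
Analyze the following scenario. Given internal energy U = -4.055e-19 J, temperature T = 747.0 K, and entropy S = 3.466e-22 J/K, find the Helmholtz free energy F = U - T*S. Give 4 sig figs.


Step 1: T*S = 747.0 * 3.466e-22 = 2.589e-19 J
Step 2: F = U - T*S = -4.055e-19 - 2.589e-19
Step 3: F = -6.644e-19 J

-6.644e-19


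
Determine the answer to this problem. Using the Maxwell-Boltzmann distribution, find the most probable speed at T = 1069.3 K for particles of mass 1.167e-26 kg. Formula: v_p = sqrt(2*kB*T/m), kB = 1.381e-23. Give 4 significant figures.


Step 1: Numerator = 2*kB*T = 2*1.381e-23*1069.3 = 2.953e-20
Step 2: Ratio = 2.953e-20 / 1.167e-26 = 2.531e+06
Step 3: v_p = sqrt(2.531e+06) = 1591 m/s

1591


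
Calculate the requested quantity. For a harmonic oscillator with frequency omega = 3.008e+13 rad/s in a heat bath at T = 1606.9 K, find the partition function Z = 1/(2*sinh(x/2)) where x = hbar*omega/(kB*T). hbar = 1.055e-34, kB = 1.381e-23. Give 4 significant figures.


Step 1: Compute x = hbar*omega/(kB*T) = 1.055e-34*3.008e+13/(1.381e-23*1606.9) = 0.143
Step 2: x/2 = 0.0715
Step 3: sinh(x/2) = 0.07156
Step 4: Z = 1/(2*0.07156) = 6.987

6.987


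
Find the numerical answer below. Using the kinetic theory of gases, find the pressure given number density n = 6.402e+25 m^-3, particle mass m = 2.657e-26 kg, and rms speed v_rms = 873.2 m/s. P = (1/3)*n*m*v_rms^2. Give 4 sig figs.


Step 1: v_rms^2 = 873.2^2 = 7.625e+05
Step 2: n*m = 6.402e+25*2.657e-26 = 1.701
Step 3: P = (1/3)*1.701*7.625e+05 = 4.323e+05 Pa

4.323e+05


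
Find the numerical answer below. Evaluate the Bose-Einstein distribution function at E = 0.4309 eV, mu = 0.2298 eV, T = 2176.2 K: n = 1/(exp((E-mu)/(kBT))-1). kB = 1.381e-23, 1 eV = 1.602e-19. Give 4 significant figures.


Step 1: (E - mu) = 0.2011 eV
Step 2: x = (E-mu)*eV/(kB*T) = 0.2011*1.602e-19/(1.381e-23*2176.2) = 1.072
Step 3: exp(x) = 2.921
Step 4: n = 1/(exp(x)-1) = 0.5205

0.5205


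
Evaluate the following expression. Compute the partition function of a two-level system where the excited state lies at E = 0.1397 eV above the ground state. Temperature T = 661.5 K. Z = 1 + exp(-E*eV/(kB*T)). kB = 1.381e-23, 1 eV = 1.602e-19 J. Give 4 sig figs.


Step 1: Compute beta*E = E*eV/(kB*T) = 0.1397*1.602e-19/(1.381e-23*661.5) = 2.45
Step 2: exp(-beta*E) = exp(-2.45) = 0.08631
Step 3: Z = 1 + 0.08631 = 1.086

1.086


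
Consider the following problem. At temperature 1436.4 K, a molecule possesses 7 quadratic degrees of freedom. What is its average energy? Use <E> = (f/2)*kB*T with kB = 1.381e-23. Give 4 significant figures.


Step 1: f/2 = 7/2 = 3.5
Step 2: kB*T = 1.381e-23 * 1436.4 = 1.984e-20
Step 3: <E> = 3.5 * 1.984e-20 = 6.943e-20 J

6.943e-20


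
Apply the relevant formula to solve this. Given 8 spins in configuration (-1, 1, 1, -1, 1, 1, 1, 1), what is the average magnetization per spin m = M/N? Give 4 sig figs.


Step 1: Count up spins (+1): 6, down spins (-1): 2
Step 2: Total magnetization M = 6 - 2 = 4
Step 3: m = M/N = 4/8 = 0.5

0.5


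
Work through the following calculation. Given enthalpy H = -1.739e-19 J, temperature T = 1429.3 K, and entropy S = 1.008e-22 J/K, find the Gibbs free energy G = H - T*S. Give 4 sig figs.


Step 1: T*S = 1429.3 * 1.008e-22 = 1.441e-19 J
Step 2: G = H - T*S = -1.739e-19 - 1.441e-19
Step 3: G = -3.18e-19 J

-3.18e-19


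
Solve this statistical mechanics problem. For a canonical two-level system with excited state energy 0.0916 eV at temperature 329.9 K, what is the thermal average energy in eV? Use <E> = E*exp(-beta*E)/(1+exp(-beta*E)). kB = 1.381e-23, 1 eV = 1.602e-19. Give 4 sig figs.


Step 1: beta*E = 0.0916*1.602e-19/(1.381e-23*329.9) = 3.221
Step 2: exp(-beta*E) = 0.03992
Step 3: <E> = 0.0916*0.03992/(1+0.03992) = 0.003516 eV

0.003516


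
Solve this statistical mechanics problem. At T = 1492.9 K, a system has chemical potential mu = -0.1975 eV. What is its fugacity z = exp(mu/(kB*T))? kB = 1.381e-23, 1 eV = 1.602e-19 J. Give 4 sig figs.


Step 1: Convert mu to Joules: -0.1975*1.602e-19 = -3.164e-20 J
Step 2: kB*T = 1.381e-23*1492.9 = 2.062e-20 J
Step 3: mu/(kB*T) = -1.535
Step 4: z = exp(-1.535) = 0.2155

0.2155


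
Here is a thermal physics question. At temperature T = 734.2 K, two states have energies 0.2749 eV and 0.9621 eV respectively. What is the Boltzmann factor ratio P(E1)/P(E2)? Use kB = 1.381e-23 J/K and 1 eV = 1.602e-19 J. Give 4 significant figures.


Step 1: Compute energy difference dE = E1 - E2 = 0.2749 - 0.9621 = -0.6872 eV
Step 2: Convert to Joules: dE_J = -0.6872 * 1.602e-19 = -1.101e-19 J
Step 3: Compute exponent = -dE_J / (kB * T) = -(-1.101e-19) / (1.381e-23 * 734.2) = 10.86
Step 4: P(E1)/P(E2) = exp(10.86) = 5.193e+04

5.193e+04


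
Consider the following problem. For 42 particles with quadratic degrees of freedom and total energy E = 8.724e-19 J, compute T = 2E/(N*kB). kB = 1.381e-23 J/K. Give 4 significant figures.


Step 1: Numerator = 2*E = 2*8.724e-19 = 1.745e-18 J
Step 2: Denominator = N*kB = 42*1.381e-23 = 5.8e-22
Step 3: T = 1.745e-18 / 5.8e-22 = 3008 K

3008


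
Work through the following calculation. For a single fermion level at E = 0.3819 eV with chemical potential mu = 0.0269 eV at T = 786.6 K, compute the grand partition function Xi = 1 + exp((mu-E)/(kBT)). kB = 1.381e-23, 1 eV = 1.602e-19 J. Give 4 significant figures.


Step 1: (mu - E) = 0.0269 - 0.3819 = -0.355 eV
Step 2: x = (mu-E)*eV/(kB*T) = -0.355*1.602e-19/(1.381e-23*786.6) = -5.235
Step 3: exp(x) = 0.005325
Step 4: Xi = 1 + 0.005325 = 1.005

1.005


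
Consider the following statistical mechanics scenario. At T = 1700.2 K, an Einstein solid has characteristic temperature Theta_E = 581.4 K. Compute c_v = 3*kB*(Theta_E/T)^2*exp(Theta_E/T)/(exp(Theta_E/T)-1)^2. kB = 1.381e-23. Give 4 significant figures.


Step 1: x = Theta_E/T = 581.4/1700.2 = 0.342
Step 2: x^2 = 0.1169
Step 3: exp(x) = 1.408
Step 4: c_v = 3*1.381e-23*0.1169*1.408/(1.408-1)^2 = 4.103e-23

4.103e-23


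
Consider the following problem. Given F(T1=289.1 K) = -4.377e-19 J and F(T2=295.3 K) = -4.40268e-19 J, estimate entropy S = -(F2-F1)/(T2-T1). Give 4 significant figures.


Step 1: dF = F2 - F1 = -4.40268e-19 - (-4.377e-19) = -2.568e-21 J
Step 2: dT = T2 - T1 = 295.3 - 289.1 = 6.2 K
Step 3: S = -dF/dT = -(-2.568e-21)/6.2 = 4.142e-22 J/K

4.142e-22


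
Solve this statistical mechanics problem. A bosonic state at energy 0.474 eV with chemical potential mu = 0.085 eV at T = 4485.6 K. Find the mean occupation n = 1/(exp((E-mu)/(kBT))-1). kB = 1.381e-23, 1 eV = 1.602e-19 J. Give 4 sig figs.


Step 1: (E - mu) = 0.389 eV
Step 2: x = (E-mu)*eV/(kB*T) = 0.389*1.602e-19/(1.381e-23*4485.6) = 1.006
Step 3: exp(x) = 2.735
Step 4: n = 1/(exp(x)-1) = 0.5765

0.5765


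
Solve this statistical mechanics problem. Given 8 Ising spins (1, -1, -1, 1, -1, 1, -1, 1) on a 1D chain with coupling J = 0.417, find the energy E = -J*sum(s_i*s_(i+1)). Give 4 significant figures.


Step 1: Nearest-neighbor products: -1, 1, -1, -1, -1, -1, -1
Step 2: Sum of products = -5
Step 3: E = -0.417 * -5 = 2.085

2.085


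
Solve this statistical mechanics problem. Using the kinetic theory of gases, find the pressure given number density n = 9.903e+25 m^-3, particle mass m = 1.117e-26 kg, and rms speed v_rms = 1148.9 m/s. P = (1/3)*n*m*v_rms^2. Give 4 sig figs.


Step 1: v_rms^2 = 1148.9^2 = 1.32e+06
Step 2: n*m = 9.903e+25*1.117e-26 = 1.106
Step 3: P = (1/3)*1.106*1.32e+06 = 4.867e+05 Pa

4.867e+05


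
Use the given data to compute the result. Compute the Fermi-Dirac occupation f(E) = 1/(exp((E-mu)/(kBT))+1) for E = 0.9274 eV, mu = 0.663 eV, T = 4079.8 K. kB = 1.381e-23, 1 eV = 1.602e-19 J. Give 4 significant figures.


Step 1: (E - mu) = 0.9274 - 0.663 = 0.2644 eV
Step 2: Convert: (E-mu)*eV = 4.236e-20 J
Step 3: x = (E-mu)*eV/(kB*T) = 0.7518
Step 4: f = 1/(exp(0.7518)+1) = 0.3204

0.3204


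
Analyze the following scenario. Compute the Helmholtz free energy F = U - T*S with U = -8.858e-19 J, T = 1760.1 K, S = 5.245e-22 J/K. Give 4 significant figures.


Step 1: T*S = 1760.1 * 5.245e-22 = 9.232e-19 J
Step 2: F = U - T*S = -8.858e-19 - 9.232e-19
Step 3: F = -1.809e-18 J

-1.809e-18


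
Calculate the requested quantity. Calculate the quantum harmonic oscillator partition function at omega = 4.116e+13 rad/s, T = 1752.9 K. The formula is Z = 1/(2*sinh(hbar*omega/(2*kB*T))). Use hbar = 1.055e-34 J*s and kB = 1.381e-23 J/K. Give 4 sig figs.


Step 1: Compute x = hbar*omega/(kB*T) = 1.055e-34*4.116e+13/(1.381e-23*1752.9) = 0.1794
Step 2: x/2 = 0.08969
Step 3: sinh(x/2) = 0.08981
Step 4: Z = 1/(2*0.08981) = 5.567

5.567


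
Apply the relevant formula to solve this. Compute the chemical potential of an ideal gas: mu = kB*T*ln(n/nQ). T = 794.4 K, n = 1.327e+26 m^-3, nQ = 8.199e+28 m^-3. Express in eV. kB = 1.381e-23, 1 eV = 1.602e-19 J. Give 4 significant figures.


Step 1: n/nQ = 1.327e+26/8.199e+28 = 0.001618
Step 2: ln(n/nQ) = -6.426
Step 3: mu = kB*T*ln(n/nQ) = 1.097e-20*-6.426 = -7.05e-20 J
Step 4: Convert to eV: -7.05e-20/1.602e-19 = -0.4401 eV

-0.4401


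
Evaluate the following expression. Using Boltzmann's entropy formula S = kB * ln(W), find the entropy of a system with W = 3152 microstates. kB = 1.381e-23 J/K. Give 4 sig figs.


Step 1: ln(W) = ln(3152) = 8.056
Step 2: S = kB * ln(W) = 1.381e-23 * 8.056
Step 3: S = 1.113e-22 J/K

1.113e-22


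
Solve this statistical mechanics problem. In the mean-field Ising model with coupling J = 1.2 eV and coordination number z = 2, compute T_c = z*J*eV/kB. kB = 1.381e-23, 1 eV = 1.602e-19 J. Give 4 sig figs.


Step 1: z*J = 2*1.2 = 2.4 eV
Step 2: Convert to Joules: 2.4*1.602e-19 = 3.845e-19 J
Step 3: T_c = 3.845e-19 / 1.381e-23 = 2.784e+04 K

2.784e+04


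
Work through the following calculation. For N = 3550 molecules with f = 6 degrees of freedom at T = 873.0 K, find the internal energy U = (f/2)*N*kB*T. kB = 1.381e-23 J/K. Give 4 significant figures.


Step 1: f/2 = 6/2 = 3.0
Step 2: N*kB*T = 3550*1.381e-23*873.0 = 4.28e-17
Step 3: U = 3.0 * 4.28e-17 = 1.284e-16 J

1.284e-16


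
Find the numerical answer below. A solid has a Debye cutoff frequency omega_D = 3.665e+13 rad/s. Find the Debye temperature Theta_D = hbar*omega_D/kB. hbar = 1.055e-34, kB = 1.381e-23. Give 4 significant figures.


Step 1: hbar*omega_D = 1.055e-34 * 3.665e+13 = 3.867e-21 J
Step 2: Theta_D = 3.867e-21 / 1.381e-23
Step 3: Theta_D = 280 K

280


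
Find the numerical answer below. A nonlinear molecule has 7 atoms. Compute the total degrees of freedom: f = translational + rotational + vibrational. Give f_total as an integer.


Step 1: Translational DOF = 3
Step 2: Rotational DOF (nonlinear) = 3
Step 3: Vibrational DOF = 3*7 - 6 = 15
Step 4: Total = 3 + 3 + 15 = 21

21


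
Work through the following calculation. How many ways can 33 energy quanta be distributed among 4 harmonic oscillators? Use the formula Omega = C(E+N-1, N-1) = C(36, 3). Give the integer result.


Step 1: Use binomial coefficient C(36, 3)
Step 2: Numerator = 36! / 33!
Step 3: Denominator = 3!
Step 4: Omega = 7140

7140


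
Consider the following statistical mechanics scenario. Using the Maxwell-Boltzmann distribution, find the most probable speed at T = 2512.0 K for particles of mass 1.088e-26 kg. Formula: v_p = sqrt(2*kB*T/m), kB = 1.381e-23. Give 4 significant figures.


Step 1: Numerator = 2*kB*T = 2*1.381e-23*2512.0 = 6.938e-20
Step 2: Ratio = 6.938e-20 / 1.088e-26 = 6.377e+06
Step 3: v_p = sqrt(6.377e+06) = 2525 m/s

2525


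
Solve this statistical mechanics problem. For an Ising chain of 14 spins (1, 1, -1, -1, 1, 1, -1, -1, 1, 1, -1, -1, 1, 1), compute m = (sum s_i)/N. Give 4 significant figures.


Step 1: Count up spins (+1): 8, down spins (-1): 6
Step 2: Total magnetization M = 8 - 6 = 2
Step 3: m = M/N = 2/14 = 0.1429

0.1429


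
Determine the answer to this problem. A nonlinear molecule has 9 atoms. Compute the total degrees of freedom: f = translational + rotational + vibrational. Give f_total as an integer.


Step 1: Translational DOF = 3
Step 2: Rotational DOF (nonlinear) = 3
Step 3: Vibrational DOF = 3*9 - 6 = 21
Step 4: Total = 3 + 3 + 21 = 27

27


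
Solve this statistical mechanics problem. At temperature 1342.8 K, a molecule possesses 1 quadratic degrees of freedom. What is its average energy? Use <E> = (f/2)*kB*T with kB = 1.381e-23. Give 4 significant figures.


Step 1: f/2 = 1/2 = 0.5
Step 2: kB*T = 1.381e-23 * 1342.8 = 1.854e-20
Step 3: <E> = 0.5 * 1.854e-20 = 9.272e-21 J

9.272e-21


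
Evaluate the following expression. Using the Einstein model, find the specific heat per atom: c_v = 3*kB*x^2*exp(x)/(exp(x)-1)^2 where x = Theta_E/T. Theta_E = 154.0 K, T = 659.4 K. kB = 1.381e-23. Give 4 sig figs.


Step 1: x = Theta_E/T = 154.0/659.4 = 0.2335
Step 2: x^2 = 0.05454
Step 3: exp(x) = 1.263
Step 4: c_v = 3*1.381e-23*0.05454*1.263/(1.263-1)^2 = 4.124e-23

4.124e-23


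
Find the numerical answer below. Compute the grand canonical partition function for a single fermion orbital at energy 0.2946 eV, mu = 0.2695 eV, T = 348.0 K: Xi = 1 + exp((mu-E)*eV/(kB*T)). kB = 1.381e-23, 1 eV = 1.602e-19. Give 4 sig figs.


Step 1: (mu - E) = 0.2695 - 0.2946 = -0.0251 eV
Step 2: x = (mu-E)*eV/(kB*T) = -0.0251*1.602e-19/(1.381e-23*348.0) = -0.8367
Step 3: exp(x) = 0.4331
Step 4: Xi = 1 + 0.4331 = 1.433

1.433


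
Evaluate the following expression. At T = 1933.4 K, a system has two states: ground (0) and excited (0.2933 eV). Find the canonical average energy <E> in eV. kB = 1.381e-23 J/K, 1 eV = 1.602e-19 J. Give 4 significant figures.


Step 1: beta*E = 0.2933*1.602e-19/(1.381e-23*1933.4) = 1.76
Step 2: exp(-beta*E) = 0.1721
Step 3: <E> = 0.2933*0.1721/(1+0.1721) = 0.04306 eV

0.04306


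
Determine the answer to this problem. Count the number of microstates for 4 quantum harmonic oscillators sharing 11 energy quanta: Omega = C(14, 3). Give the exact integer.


Step 1: Use binomial coefficient C(14, 3)
Step 2: Numerator = 14! / 11!
Step 3: Denominator = 3!
Step 4: Omega = 364

364


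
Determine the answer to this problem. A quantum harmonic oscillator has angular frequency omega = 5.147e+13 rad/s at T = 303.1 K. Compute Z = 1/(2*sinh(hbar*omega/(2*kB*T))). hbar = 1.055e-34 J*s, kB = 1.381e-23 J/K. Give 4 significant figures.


Step 1: Compute x = hbar*omega/(kB*T) = 1.055e-34*5.147e+13/(1.381e-23*303.1) = 1.297
Step 2: x/2 = 0.6486
Step 3: sinh(x/2) = 0.6951
Step 4: Z = 1/(2*0.6951) = 0.7193

0.7193


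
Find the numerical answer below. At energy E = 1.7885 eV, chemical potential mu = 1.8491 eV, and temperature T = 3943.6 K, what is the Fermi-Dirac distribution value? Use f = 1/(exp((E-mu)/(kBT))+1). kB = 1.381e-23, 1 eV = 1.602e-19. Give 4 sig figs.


Step 1: (E - mu) = 1.7885 - 1.8491 = -0.0606 eV
Step 2: Convert: (E-mu)*eV = -9.708e-21 J
Step 3: x = (E-mu)*eV/(kB*T) = -0.1783
Step 4: f = 1/(exp(-0.1783)+1) = 0.5444

0.5444


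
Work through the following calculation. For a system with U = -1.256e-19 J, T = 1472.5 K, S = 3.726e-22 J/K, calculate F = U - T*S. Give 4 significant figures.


Step 1: T*S = 1472.5 * 3.726e-22 = 5.487e-19 J
Step 2: F = U - T*S = -1.256e-19 - 5.487e-19
Step 3: F = -6.743e-19 J

-6.743e-19


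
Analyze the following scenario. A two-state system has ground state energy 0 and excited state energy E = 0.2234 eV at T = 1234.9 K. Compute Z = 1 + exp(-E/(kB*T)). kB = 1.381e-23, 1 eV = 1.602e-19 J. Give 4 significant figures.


Step 1: Compute beta*E = E*eV/(kB*T) = 0.2234*1.602e-19/(1.381e-23*1234.9) = 2.099
Step 2: exp(-beta*E) = exp(-2.099) = 0.1226
Step 3: Z = 1 + 0.1226 = 1.123

1.123


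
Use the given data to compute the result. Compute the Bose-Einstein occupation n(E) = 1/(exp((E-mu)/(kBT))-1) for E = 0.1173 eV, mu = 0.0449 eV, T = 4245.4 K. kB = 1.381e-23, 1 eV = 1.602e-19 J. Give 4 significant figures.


Step 1: (E - mu) = 0.0724 eV
Step 2: x = (E-mu)*eV/(kB*T) = 0.0724*1.602e-19/(1.381e-23*4245.4) = 0.1978
Step 3: exp(x) = 1.219
Step 4: n = 1/(exp(x)-1) = 4.571

4.571


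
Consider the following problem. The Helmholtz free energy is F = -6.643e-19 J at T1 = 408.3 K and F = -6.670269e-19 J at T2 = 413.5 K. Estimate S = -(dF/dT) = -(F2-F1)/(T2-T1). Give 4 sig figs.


Step 1: dF = F2 - F1 = -6.670269e-19 - (-6.643e-19) = -2.7269e-21 J
Step 2: dT = T2 - T1 = 413.5 - 408.3 = 5.2 K
Step 3: S = -dF/dT = -(-2.7269e-21)/5.2 = 5.244e-22 J/K

5.244e-22


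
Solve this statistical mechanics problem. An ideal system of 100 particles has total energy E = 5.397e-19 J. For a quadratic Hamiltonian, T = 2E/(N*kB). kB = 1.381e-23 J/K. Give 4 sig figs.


Step 1: Numerator = 2*E = 2*5.397e-19 = 1.079e-18 J
Step 2: Denominator = N*kB = 100*1.381e-23 = 1.381e-21
Step 3: T = 1.079e-18 / 1.381e-21 = 781.6 K

781.6


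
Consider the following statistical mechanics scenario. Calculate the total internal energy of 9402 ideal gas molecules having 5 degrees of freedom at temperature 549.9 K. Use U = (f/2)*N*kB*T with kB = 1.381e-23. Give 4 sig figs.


Step 1: f/2 = 5/2 = 2.5
Step 2: N*kB*T = 9402*1.381e-23*549.9 = 7.14e-17
Step 3: U = 2.5 * 7.14e-17 = 1.785e-16 J

1.785e-16


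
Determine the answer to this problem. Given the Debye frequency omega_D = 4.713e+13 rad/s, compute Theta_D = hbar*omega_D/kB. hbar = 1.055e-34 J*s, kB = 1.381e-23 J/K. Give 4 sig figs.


Step 1: hbar*omega_D = 1.055e-34 * 4.713e+13 = 4.972e-21 J
Step 2: Theta_D = 4.972e-21 / 1.381e-23
Step 3: Theta_D = 360 K

360


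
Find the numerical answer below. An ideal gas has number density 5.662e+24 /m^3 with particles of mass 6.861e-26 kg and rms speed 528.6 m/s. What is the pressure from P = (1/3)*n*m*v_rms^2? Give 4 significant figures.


Step 1: v_rms^2 = 528.6^2 = 2.794e+05
Step 2: n*m = 5.662e+24*6.861e-26 = 0.3885
Step 3: P = (1/3)*0.3885*2.794e+05 = 3.618e+04 Pa

3.618e+04
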